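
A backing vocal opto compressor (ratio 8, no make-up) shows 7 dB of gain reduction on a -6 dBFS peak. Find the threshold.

Gain reduction = -6 − (-13) = 7 dB; output overshoot = GR / (R − 1) = 7 / 7 = 1 dB.
Threshold = output − output overshoot = -13 − 1 = -14 dBFS.

-14 dBFS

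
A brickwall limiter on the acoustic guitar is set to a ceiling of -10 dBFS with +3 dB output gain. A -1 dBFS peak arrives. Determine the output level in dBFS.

The limiter clamps the peak to its -10 dBFS ceiling.
Output gain then adds 3 dB: -10 + 3 = -7 dBFS.

-7 dBFS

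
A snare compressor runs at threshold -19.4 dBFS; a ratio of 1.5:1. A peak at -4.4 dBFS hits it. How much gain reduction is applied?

The signal is 15 dB above threshold.
A 1.5:1 ratio leaves 10 dB of that excess.
Gain reduction = 15 − 10 = 5 dB.

5 dB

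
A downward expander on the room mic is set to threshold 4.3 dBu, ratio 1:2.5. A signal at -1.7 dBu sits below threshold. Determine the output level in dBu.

-10.7 dBu

Below threshold, a 1:2.5 expander applies gain = (2.5−1)×(T − x) of attenuation.
(2.5−1) × 6 = 9 dB, so output = -1.7 − 9 = -10.7 dBu.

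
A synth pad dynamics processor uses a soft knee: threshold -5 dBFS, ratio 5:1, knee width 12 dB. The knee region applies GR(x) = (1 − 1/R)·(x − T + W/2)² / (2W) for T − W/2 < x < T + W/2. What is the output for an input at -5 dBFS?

x − T + W/2 = -5 − (-5) + 6 = 6.
GR = (1 − 1/5) × 6² / 24 = 0.8 × 36 / 24 = 1.2 dB.
Output = -5 − 1.2 = -6.2 dBFS.

-6.2 dBFS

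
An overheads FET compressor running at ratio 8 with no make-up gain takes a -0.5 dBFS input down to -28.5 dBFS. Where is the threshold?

-32.5 dBFS

Let T be the threshold. Output overshoot = (input overshoot)/R, so -28.5 − T = (-0.5 − T)/8.
8·(-28.5 − T) = -0.5 − T → 7·T = -228 − (-0.5) = -227.5.
T = -227.5/7 = -32.5 dBFS.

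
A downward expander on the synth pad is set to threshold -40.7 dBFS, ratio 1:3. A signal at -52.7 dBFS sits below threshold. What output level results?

-76.7 dBFS

The input is 12 dB below the -40.7 dBFS threshold.
A 1:3 expander multiplies undershoot by 3: 12 × 3 = 36 dB below threshold.
Output = -40.7 − 36 = -76.7 dBFS.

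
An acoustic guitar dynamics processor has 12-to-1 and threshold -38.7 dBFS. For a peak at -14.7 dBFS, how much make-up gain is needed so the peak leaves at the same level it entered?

Overshoot 24 dB → 24/12 = 2 dB after compression, so the compressed level is -38.7 + 2 = -36.7 dBFS.
Make-up = target − compressed = -14.7 − (-36.7) = 22 dB.

22 dB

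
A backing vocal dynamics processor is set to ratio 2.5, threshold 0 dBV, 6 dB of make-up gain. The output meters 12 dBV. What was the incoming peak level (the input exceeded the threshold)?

15 dBV

Remove make-up: 12 − 6 = 6 dBV.
Post-compression overshoot = 6 − 0 = 6 dB.
Input overshoot = R × output overshoot = 15 dB → input = 0 + 15 = 15 dBV.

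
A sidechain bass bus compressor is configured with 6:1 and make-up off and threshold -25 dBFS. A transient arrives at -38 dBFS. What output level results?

-38 dBFS is 13 dB below the -25 dBFS threshold, so no gain reduction is applied.
Output = input = -38 dBFS.

-38 dBFS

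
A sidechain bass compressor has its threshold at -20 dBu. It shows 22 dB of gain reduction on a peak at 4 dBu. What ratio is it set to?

12:1

Input overshoot = 4 − (-20) = 24 dB.
Output overshoot = 24 − 22 = 2 dB.
Ratio = input overshoot / output overshoot = 24 / 2 = 12.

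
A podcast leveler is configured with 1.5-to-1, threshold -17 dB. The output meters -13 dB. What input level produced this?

-11 dB

Post-compression overshoot = -13 − (-17) = 4 dB.
Before 1.5:1 compression the overshoot was 4 × 1.5 = 6 dB, so input = -17 + 6 = -11 dB.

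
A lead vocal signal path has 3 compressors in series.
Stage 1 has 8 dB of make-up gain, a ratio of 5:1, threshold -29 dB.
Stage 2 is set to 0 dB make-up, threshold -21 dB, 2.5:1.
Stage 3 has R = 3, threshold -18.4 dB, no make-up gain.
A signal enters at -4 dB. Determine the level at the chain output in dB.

Stage 1: overshoot 25 dB → 25/5 = 5 dB → -24 dB; +8 dB make-up → -16 dB.
Stage 2: -16 dB is 5 dB over -21 dB; at 2.5:1 that becomes 2 dB over, giving -19 dB.
Stage 3: below threshold (-19 ≤ -18.4); passes unchanged; output -19 dB.

-19 dB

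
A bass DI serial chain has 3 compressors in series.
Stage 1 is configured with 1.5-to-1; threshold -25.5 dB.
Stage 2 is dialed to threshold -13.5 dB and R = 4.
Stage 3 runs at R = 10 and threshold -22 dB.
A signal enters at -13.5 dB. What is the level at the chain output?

-21.55 dB

Stage 1: overshoot 12 dB → 12/1.5 = 8 dB → -17.5 dB.
Stage 2: -17.5 dB is at or below the -13.5 dB threshold — no compression; output -17.5 dB.
Stage 3: overshoot 4.5 dB → 4.5/10 = 0.45 dB → -21.55 dB.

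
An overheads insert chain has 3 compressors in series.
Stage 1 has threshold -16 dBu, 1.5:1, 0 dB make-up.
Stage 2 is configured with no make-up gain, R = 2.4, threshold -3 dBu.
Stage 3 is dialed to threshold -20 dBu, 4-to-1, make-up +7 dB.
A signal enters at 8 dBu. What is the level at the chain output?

Stage 1: overshoot 24 dB → 24/1.5 = 16 dB → 0 dBu.
Stage 2: 3 dB above -3 dBu, reduced 2.4:1 to 1.25 dB above → -1.75 dBu.
Stage 3: -1.75 dBu is 18.25 dB over -20 dBu; at 4:1 that becomes 4.5625 dB over, giving -15.4375 dBu; +7 dB make-up → -8.4375 dBu.

-8.4375 dBu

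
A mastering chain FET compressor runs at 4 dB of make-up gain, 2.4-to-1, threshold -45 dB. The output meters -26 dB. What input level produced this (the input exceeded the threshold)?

Stripping the +4 dB make-up gives -30 dB at the gain stage.
The compressed level sits -30 − (-45) = 15 dB over threshold.
Before 2.4:1 compression the overshoot was 15 × 2.4 = 36 dB, so input = -45 + 36 = -9 dB.

-9 dB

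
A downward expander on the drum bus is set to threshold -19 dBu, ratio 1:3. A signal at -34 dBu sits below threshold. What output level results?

The input is 15 dB below the -19 dBu threshold.
A 1:3 expander multiplies undershoot by 3: 15 × 3 = 45 dB below threshold.
Output = -19 − 45 = -64 dBu.

-64 dBu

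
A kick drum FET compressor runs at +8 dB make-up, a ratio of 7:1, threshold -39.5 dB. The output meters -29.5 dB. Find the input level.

-25.5 dB

Remove make-up: -29.5 − 8 = -37.5 dB.
Post-compression overshoot = -37.5 − (-39.5) = 2 dB.
Before 7:1 compression the overshoot was 2 × 7 = 14 dB, so input = -39.5 + 14 = -25.5 dB.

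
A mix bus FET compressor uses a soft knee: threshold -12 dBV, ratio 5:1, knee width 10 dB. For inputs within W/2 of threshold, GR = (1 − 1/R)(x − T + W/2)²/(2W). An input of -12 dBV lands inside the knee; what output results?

x − T + W/2 = -12 − (-12) + 5 = 5.
GR = (1 − 1/5) × 5² / 20 = 0.8 × 25 / 20 = 1 dB.
Output = -12 − 1 = -13 dBV.

-13 dBV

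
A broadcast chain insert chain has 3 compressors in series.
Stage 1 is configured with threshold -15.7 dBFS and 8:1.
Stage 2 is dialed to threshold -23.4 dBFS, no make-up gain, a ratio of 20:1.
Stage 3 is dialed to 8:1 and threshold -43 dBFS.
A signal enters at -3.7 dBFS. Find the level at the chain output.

Stage 1: overshoot 12 dB → 12/8 = 1.5 dB → -14.2 dBFS.
Stage 2: 9.2 dB above -23.4 dBFS, reduced 20:1 to 0.46 dB above → -22.94 dBFS.
Stage 3: overshoot 20.06 dB → 20.06/8 = 2.5075 dB → -40.4925 dBFS.

-40.4925 dBFS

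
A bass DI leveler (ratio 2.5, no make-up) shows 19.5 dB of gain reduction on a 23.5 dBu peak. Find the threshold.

-9 dBu

Let T be the threshold. Output overshoot = (input overshoot)/R, so 4 − T = (23.5 − T)/2.5.
2.5·(4 − T) = 23.5 − T → 1.5·T = 10 − 23.5 = -13.5.
T = -13.5/1.5 = -9 dBu.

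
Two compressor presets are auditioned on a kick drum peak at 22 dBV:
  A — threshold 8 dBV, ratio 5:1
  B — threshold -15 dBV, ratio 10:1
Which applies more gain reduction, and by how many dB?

A: GR = 14 − 14/5 = 11.2 dB.
B: GR = 37 − 37/10 = 33.3 dB.
Difference: 22.1 dB in favour of B.

B, by 22.1 dB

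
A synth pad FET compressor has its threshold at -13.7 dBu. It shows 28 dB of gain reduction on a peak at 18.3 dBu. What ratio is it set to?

Input overshoot = 18.3 − (-13.7) = 32 dB.
Output overshoot = 32 − 28 = 4 dB.
Ratio = input overshoot / output overshoot = 32 / 4 = 8.

8:1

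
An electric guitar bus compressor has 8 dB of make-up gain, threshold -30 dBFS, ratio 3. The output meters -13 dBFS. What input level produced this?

-3 dBFS

Remove make-up: -13 − 8 = -21 dBFS.
Post-compression overshoot = -21 − (-30) = 9 dB.
Input overshoot = R × output overshoot = 27 dB → input = -30 + 27 = -3 dBFS.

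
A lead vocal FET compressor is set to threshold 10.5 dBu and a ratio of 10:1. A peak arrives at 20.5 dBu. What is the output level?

The input is 10 dB above the 10.5 dBu threshold.
The 10 dB excess becomes 1 dB after 10:1 reduction.
Output = 10.5 + 1 = 11.5 dBu.

11.5 dBu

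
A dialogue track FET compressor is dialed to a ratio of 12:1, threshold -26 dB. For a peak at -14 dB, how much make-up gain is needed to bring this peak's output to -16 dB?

9 dB

Without make-up, output = threshold + overshoot/12 = -26 + 1 = -25 dB.
Gap to target: 9 dB.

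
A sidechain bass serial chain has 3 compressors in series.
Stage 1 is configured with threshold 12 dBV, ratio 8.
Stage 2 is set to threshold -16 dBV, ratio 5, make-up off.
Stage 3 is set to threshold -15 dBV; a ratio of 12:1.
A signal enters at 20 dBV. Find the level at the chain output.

Stage 1: 8 dB above 12 dBV, reduced 8:1 to 1 dB above → 13 dBV.
Stage 2: 29 dB above -16 dBV, reduced 5:1 to 5.8 dB above → -10.2 dBV.
Stage 3: -10.2 dBV is 4.8 dB over -15 dBV; at 12:1 that becomes 0.4 dB over, giving -14.6 dBV.

-14.6 dBV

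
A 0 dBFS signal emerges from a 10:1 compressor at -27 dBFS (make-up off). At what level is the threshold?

-30 dBFS

Input is 30 dB above T (since output overshoot × R = input overshoot: (-27 − T)·10 = 0 − T gives T = -30 dBFS).
Check: -30 + (0 − (-30))/10 = -30 + 3 = -27 dBFS. ✓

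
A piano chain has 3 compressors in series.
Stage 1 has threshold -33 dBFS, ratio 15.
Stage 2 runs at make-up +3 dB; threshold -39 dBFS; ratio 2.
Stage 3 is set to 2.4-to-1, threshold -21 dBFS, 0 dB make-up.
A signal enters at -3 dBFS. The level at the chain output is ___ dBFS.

-32 dBFS

Stage 1: overshoot 30 dB → 30/15 = 2 dB → -31 dBFS.
Stage 2: 8 dB above -39 dBFS, reduced 2:1 to 4 dB above → -35 dBFS; +3 dB make-up → -32 dBFS.
Stage 3: -32 dBFS is at or below the -21 dBFS threshold — no compression; output -32 dBFS.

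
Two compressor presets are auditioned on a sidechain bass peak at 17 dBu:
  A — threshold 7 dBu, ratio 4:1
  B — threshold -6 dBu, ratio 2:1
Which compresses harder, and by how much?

A: GR = 10 − 10/4 = 7.5 dB.
B: GR = 23 − 23/2 = 11.5 dB.
B reduces 4 dB more.

B, by 4 dB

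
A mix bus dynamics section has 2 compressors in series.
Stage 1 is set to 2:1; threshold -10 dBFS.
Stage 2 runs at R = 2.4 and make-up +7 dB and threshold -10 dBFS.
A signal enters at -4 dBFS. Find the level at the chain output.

-1.75 dBFS

Stage 1: overshoot 6 dB → 6/2 = 3 dB → -7 dBFS.
Stage 2: 3 dB above -10 dBFS, reduced 2.4:1 to 1.25 dB above → -8.75 dBFS; +7 dB make-up → -1.75 dBFS.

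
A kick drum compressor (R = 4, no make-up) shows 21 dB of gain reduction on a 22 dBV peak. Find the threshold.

-6 dBV

Input is 28 dB above T (since output overshoot × R = input overshoot: (1 − T)·4 = 22 − T gives T = -6 dBV).
Check: -6 + (22 − (-6))/4 = -6 + 7 = 1 dBV. ✓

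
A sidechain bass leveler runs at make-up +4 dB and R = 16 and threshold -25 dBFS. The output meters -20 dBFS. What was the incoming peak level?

-9 dBFS

Stripping the +4 dB make-up gives -24 dBFS at the gain stage.
Post-compression overshoot = -24 − (-25) = 1 dB.
Undo the ratio: input overshoot = 1 × 16 = 16 dB, giving input = -9 dBFS.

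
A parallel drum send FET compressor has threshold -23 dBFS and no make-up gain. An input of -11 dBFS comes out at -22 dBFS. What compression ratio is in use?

12:1

Input overshoot = -11 − (-23) = 12 dB; output overshoot = -22 − (-23) = 1 dB.
Ratio = 12 / 1 = 12.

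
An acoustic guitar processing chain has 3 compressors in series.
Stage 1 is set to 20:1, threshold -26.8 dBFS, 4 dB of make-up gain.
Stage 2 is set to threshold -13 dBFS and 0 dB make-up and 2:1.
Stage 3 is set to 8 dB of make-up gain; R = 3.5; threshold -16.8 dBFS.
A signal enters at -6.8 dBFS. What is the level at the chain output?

-13.8 dBFS

Stage 1: overshoot 20 dB → 20/20 = 1 dB → -25.8 dBFS; +4 dB make-up → -21.8 dBFS.
Stage 2: -21.8 dBFS ≤ -13 dBFS, so stage 2 doesn't engage; output -21.8 dBFS.
Stage 3: -21.8 dBFS is at or below the -16.8 dBFS threshold — no compression; make-up brings it to -13.8 dBFS.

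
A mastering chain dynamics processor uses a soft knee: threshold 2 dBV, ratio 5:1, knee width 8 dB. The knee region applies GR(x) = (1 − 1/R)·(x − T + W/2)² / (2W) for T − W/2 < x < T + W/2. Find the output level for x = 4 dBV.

x − T + W/2 = 4 − 2 + 4 = 6.
GR = (1 − 1/5) × 6² / 16 = 0.8 × 36 / 16 = 1.8 dB.
Output = 4 − 1.8 = 2.2 dBV.

2.2 dBV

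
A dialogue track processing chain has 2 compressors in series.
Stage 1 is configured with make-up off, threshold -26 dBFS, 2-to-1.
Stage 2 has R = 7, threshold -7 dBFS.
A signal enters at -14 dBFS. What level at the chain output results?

-20 dBFS

Stage 1: overshoot 12 dB → 12/2 = 6 dB → -20 dBFS.
Stage 2: below threshold (-20 ≤ -7); passes unchanged; output -20 dBFS.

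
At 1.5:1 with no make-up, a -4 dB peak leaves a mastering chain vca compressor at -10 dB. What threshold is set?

Let T be the threshold. Output overshoot = (input overshoot)/R, so -10 − T = (-4 − T)/1.5.
1.5·(-10 − T) = -4 − T → 0.5·T = -15 − (-4) = -11.
T = -11/0.5 = -22 dB.

-22 dB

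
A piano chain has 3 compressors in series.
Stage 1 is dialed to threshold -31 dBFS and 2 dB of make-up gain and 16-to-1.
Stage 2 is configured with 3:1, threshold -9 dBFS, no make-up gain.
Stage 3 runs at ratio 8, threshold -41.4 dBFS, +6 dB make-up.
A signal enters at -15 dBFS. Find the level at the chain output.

-33.725 dBFS

Stage 1: 16 dB above -31 dBFS, reduced 16:1 to 1 dB above → -30 dBFS; +2 dB make-up → -28 dBFS.
Stage 2: -28 dBFS is at or below the -9 dBFS threshold — no compression; output -28 dBFS.
Stage 3: overshoot 13.4 dB → 13.4/8 = 1.675 dB → -39.725 dBFS; +6 dB make-up → -33.725 dBFS.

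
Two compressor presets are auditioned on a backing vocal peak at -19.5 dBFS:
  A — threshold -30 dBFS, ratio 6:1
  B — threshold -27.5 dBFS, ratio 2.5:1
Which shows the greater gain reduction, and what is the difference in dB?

A: GR = 10.5 − 10.5/6 = 8.75 dB.
B: GR = 8 − 8/2.5 = 4.8 dB.
Difference: 3.95 dB in favour of A.

A, by 3.95 dB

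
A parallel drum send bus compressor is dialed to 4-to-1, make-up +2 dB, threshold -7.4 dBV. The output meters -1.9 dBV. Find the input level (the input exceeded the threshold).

6.6 dBV

Stripping the +2 dB make-up gives -3.9 dBV at the gain stage.
The compressed level sits -3.9 − (-7.4) = 3.5 dB over threshold.
Undo the ratio: input overshoot = 3.5 × 4 = 14 dB, giving input = 6.6 dBV.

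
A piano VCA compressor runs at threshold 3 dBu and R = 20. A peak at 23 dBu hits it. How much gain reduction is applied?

19 dB

The signal is 20 dB above threshold.
After 20:1 compression the overshoot becomes 20/20 = 1 dB.
Gain reduction = 20 − 1 = 19 dB.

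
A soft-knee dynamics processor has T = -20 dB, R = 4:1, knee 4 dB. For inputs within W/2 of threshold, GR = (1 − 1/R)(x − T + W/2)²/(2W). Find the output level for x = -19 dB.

x − T + W/2 = -19 − (-20) + 2 = 3.
GR = (1 − 1/4) × 3² / 8 = 0.75 × 9 / 8 = 0.84375 dB.
Output = -19 − 0.84375 = -19.84375 dB.

-19.84375 dB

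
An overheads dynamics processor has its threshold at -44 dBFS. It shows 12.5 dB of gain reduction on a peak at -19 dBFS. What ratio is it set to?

2:1

Input overshoot = -19 − (-44) = 25 dB.
Output overshoot = 25 − 12.5 = 12.5 dB.
Ratio = input overshoot / output overshoot = 25 / 12.5 = 2.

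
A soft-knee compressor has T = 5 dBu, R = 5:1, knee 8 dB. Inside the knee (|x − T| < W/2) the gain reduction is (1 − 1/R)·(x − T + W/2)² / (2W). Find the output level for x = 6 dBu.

4.75 dBu

x − T + W/2 = 6 − 5 + 4 = 5.
GR = (1 − 1/5) × 5² / 16 = 0.8 × 25 / 16 = 1.25 dB.
Output = 6 − 1.25 = 4.75 dBu.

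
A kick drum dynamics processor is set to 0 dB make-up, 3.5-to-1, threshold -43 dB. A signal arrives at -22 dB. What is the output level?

-37 dB

Overshoot: -22 − (-43) = 21 dB.
At 3.5:1 the overshoot is divided by 3.5, leaving 6 dB above threshold.
Output = -43 + 6 = -37 dB.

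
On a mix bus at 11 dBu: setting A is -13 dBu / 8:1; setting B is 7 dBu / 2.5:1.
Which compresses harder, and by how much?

A, by 18.6 dB

A: overshoot 24 dB → output overshoot 3 dB → GR 21 dB.
B: overshoot 4 dB → output overshoot 1.6 dB → GR 2.4 dB.
A applies 18.6 dB more gain reduction.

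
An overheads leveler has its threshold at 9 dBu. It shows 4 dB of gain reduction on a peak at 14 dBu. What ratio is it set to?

Input overshoot = 14 − 9 = 5 dB.
Output overshoot = 5 − 4 = 1 dB.
Ratio = input overshoot / output overshoot = 5 / 1 = 5.

5:1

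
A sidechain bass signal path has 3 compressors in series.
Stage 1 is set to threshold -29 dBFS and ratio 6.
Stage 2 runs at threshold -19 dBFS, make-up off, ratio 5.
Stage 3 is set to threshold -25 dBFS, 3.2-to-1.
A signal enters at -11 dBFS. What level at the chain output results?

Stage 1: 18 dB above -29 dBFS, reduced 6:1 to 3 dB above → -26 dBFS.
Stage 2: below threshold (-26 ≤ -19); passes unchanged; output -26 dBFS.
Stage 3: -26 dBFS ≤ -25 dBFS, so stage 3 doesn't engage; output -26 dBFS.

-26 dBFS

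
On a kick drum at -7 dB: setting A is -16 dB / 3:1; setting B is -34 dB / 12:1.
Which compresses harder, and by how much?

A: 9 dB over, compressed to 3 dB over, so 6 dB of GR.
B: 27 dB over, compressed to 2.25 dB over, so 24.75 dB of GR.
B applies 18.75 dB more gain reduction.

B, by 18.75 dB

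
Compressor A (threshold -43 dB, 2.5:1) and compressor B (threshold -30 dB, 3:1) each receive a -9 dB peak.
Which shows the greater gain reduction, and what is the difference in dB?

A, by 6.4 dB

A: overshoot 34 dB → output overshoot 13.6 dB → GR 20.4 dB.
B: overshoot 21 dB → output overshoot 7 dB → GR 14 dB.
A applies 6.4 dB more gain reduction.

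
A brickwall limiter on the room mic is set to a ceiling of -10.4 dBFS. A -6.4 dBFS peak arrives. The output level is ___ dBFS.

At ∞:1, everything above -10.4 dBFS is held at the ceiling.

-10.4 dBFS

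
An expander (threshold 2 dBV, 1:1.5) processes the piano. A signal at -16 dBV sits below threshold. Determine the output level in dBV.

-25 dBV

Undershoot = 2 − (-16) = 18 dB.
At 1:1.5, that expands to 27 dB under threshold.
Output = 2 − 27 = -25 dBV.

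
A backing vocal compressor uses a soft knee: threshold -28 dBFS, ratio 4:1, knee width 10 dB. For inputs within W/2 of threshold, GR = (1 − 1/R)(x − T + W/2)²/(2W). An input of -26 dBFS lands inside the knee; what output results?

-27.8375 dBFS

x − T + W/2 = -26 − (-28) + 5 = 7.
GR = (1 − 1/4) × 7² / 20 = 0.75 × 49 / 20 = 1.8375 dB.
Output = -26 − 1.8375 = -27.8375 dBFS.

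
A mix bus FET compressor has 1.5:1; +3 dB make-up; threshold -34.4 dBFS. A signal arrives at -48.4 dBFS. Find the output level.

-45.4 dBFS

-48.4 dBFS is 14 dB below the -34.4 dBFS threshold, so no gain reduction is applied.
Make-up gain adds 3 dB: -48.4 + 3 = -45.4 dBFS.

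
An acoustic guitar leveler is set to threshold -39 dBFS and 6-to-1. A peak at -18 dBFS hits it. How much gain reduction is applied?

17.5 dB

The signal is 21 dB above threshold.
A 6:1 ratio leaves 3.5 dB of that excess.
So the signal is attenuated by 21 − 3.5 = 17.5 dB.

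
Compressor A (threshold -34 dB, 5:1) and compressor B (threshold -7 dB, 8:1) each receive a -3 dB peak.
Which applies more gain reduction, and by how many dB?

A: 31 dB over, compressed to 6.2 dB over, so 24.8 dB of GR.
B: 4 dB over, compressed to 0.5 dB over, so 3.5 dB of GR.
A reduces 21.3 dB more.

A, by 21.3 dB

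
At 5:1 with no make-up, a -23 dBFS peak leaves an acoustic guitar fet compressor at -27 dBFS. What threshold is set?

Input is 5 dB above T (since output overshoot × R = input overshoot: (-27 − T)·5 = -23 − T gives T = -28 dBFS).
Check: -28 + (-23 − (-28))/5 = -28 + 1 = -27 dBFS. ✓

-28 dBFS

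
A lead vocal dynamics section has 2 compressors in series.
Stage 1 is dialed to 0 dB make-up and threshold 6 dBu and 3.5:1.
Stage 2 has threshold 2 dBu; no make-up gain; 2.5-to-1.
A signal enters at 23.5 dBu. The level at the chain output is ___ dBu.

Stage 1: 23.5 dBu is 17.5 dB over 6 dBu; at 3.5:1 that becomes 5 dB over, giving 11 dBu.
Stage 2: 11 dBu is 9 dB over 2 dBu; at 2.5:1 that becomes 3.6 dB over, giving 5.6 dBu.

5.6 dBu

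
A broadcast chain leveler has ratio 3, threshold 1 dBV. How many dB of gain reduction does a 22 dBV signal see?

The signal is 21 dB above threshold.
A 3:1 ratio leaves 7 dB of that excess.
Gain reduction = 21 − 7 = 14 dB.

14 dB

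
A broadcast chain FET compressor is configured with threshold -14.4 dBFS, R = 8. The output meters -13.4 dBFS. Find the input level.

Post-compression overshoot = -13.4 − (-14.4) = 1 dB.
Input overshoot = R × output overshoot = 8 dB → input = -14.4 + 8 = -6.4 dBFS.

-6.4 dBFS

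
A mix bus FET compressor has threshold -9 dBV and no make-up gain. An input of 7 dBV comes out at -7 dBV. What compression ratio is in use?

8:1

Input overshoot = 7 − (-9) = 16 dB; output overshoot = -7 − (-9) = 2 dB.
Ratio = 16 / 2 = 8.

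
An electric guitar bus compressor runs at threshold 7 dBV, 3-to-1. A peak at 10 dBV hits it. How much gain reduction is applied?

2 dB

Overshoot = 10 − 7 = 3 dB.
A 3:1 ratio leaves 1 dB of that excess.
So the signal is attenuated by 3 − 1 = 2 dB.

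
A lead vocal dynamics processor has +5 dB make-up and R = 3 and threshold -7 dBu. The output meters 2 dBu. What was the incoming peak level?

5 dBu

Remove make-up: 2 − 5 = -3 dBu.
Post-compression overshoot = -3 − (-7) = 4 dB.
Input overshoot = R × output overshoot = 12 dB → input = -7 + 12 = 5 dBu.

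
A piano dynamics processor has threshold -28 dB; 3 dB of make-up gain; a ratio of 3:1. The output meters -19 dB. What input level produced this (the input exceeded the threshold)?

-10 dB

Remove make-up: -19 − 3 = -22 dB.
Post-compression overshoot = -22 − (-28) = 6 dB.
Input overshoot = R × output overshoot = 18 dB → input = -28 + 18 = -10 dB.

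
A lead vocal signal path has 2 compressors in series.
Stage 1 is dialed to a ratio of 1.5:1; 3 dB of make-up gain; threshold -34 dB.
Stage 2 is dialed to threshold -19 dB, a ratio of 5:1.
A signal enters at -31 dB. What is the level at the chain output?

Stage 1: overshoot 3 dB → 3/1.5 = 2 dB → -32 dB; +3 dB make-up → -29 dB.
Stage 2: below threshold (-29 ≤ -19); passes unchanged; output -29 dB.

-29 dB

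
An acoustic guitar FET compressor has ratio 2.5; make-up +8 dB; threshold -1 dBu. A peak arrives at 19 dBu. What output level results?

The input is 20 dB above the -1 dBu threshold.
At 2.5:1 the overshoot is divided by 2.5, leaving 8 dB above threshold.
So the level is -1 + 8 = 7 dBu; make-up adds 8 dB, giving 15 dBu.

15 dBu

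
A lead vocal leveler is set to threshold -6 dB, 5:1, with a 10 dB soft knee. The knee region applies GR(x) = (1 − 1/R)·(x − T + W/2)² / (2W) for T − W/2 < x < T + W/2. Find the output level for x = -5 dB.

x − T + W/2 = -5 − (-6) + 5 = 6.
GR = (1 − 1/5) × 6² / 20 = 0.8 × 36 / 20 = 1.44 dB.
Output = -5 − 1.44 = -6.44 dB.

-6.44 dB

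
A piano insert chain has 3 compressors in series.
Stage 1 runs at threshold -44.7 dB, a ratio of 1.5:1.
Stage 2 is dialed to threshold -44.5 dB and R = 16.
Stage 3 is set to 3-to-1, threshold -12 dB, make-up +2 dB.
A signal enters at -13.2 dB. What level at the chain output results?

-41.2 dB

Stage 1: 31.5 dB above -44.7 dB, reduced 1.5:1 to 21 dB above → -23.7 dB.
Stage 2: -23.7 dB is 20.8 dB over -44.5 dB; at 16:1 that becomes 1.3 dB over, giving -43.2 dB.
Stage 3: -43.2 dB ≤ -12 dB, so stage 3 doesn't engage; make-up brings it to -41.2 dB.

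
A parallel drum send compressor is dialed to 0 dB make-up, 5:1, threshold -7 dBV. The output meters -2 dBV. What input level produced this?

The compressed level sits -2 − (-7) = 5 dB over threshold.
Input overshoot = R × output overshoot = 25 dB → input = -7 + 25 = 18 dBV.

18 dBV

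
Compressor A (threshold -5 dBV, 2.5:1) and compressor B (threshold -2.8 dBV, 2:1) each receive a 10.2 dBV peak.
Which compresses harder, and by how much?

A: 15.2 dB over, compressed to 6.08 dB over, so 9.12 dB of GR.
B: 13 dB over, compressed to 6.5 dB over, so 6.5 dB of GR.
A reduces 2.62 dB more.

A, by 2.62 dB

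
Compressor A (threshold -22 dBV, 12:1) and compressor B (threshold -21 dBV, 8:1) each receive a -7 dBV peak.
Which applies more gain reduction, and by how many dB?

A: overshoot 15 dB → output overshoot 1.25 dB → GR 13.75 dB.
B: overshoot 14 dB → output overshoot 1.75 dB → GR 12.25 dB.
A reduces 1.5 dB more.

A, by 1.5 dB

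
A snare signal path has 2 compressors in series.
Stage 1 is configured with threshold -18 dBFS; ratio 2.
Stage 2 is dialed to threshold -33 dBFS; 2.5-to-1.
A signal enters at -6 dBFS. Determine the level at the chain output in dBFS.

Stage 1: -6 dBFS is 12 dB over -18 dBFS; at 2:1 that becomes 6 dB over, giving -12 dBFS.
Stage 2: 21 dB above -33 dBFS, reduced 2.5:1 to 8.4 dB above → -24.6 dBFS.

-24.6 dBFS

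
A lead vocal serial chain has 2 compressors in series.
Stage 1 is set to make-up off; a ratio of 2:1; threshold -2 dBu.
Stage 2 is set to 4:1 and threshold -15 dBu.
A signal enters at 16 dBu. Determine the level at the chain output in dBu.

Stage 1: 18 dB above -2 dBu, reduced 2:1 to 9 dB above → 7 dBu.
Stage 2: 22 dB above -15 dBu, reduced 4:1 to 5.5 dB above → -9.5 dBu.

-9.5 dBu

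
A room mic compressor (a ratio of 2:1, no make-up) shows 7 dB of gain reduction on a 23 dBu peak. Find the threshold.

9 dBu

Gain reduction = 23 − 16 = 7 dB; output overshoot = GR / (R − 1) = 7 / 1 = 7 dB.
Threshold = output − output overshoot = 16 − 7 = 9 dBu.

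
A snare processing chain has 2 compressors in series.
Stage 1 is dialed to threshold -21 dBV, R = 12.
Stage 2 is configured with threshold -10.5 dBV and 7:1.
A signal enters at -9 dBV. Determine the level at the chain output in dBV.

-20 dBV

Stage 1: overshoot 12 dB → 12/12 = 1 dB → -20 dBV.
Stage 2: below threshold (-20 ≤ -10.5); passes unchanged; output -20 dBV.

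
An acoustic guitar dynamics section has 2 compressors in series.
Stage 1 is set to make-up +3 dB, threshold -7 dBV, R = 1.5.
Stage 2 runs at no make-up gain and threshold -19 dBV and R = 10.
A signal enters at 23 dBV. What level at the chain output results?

-15.5 dBV

Stage 1: overshoot 30 dB → 30/1.5 = 20 dB → 13 dBV; +3 dB make-up → 16 dBV.
Stage 2: 16 dBV is 35 dB over -19 dBV; at 10:1 that becomes 3.5 dB over, giving -15.5 dBV.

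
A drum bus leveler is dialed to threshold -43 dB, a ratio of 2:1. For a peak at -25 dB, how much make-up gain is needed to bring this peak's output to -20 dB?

The peak compresses to -43 + 18/2 = -34 dB.
To reach -20 dB requires -20 − (-34) = 14 dB of make-up.

14 dB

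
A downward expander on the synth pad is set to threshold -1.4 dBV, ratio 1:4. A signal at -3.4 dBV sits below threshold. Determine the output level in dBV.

-9.4 dBV

The input is 2 dB below the -1.4 dBV threshold.
A 1:4 expander multiplies undershoot by 4: 2 × 4 = 8 dB below threshold.
Output = -1.4 − 8 = -9.4 dBV.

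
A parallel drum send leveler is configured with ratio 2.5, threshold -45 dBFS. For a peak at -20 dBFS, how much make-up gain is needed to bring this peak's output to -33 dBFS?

Without make-up, output = threshold + overshoot/2.5 = -45 + 10 = -35 dBFS.
Gap to target: 2 dB.

2 dB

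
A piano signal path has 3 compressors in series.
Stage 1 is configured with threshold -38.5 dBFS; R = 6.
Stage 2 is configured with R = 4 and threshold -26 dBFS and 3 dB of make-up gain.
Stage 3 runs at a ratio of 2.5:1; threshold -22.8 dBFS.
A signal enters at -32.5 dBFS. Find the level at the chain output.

Stage 1: -32.5 dBFS is 6 dB over -38.5 dBFS; at 6:1 that becomes 1 dB over, giving -37.5 dBFS.
Stage 2: -37.5 dBFS is at or below the -26 dBFS threshold — no compression; make-up brings it to -34.5 dBFS.
Stage 3: -34.5 dBFS is at or below the -22.8 dBFS threshold — no compression; output -34.5 dBFS.

-34.5 dBFS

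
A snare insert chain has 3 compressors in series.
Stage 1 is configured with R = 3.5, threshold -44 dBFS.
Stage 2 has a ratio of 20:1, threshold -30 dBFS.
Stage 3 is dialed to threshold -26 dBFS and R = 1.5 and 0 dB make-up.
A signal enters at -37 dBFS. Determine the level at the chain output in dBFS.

-42 dBFS

Stage 1: overshoot 7 dB → 7/3.5 = 2 dB → -42 dBFS.
Stage 2: below threshold (-42 ≤ -30); passes unchanged; output -42 dBFS.
Stage 3: -42 dBFS ≤ -26 dBFS, so stage 3 doesn't engage; output -42 dBFS.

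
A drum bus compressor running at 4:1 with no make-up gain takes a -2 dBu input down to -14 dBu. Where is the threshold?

Input is 16 dB above T (since output overshoot × R = input overshoot: (-14 − T)·4 = -2 − T gives T = -18 dBu).
Check: -18 + (-2 − (-18))/4 = -18 + 4 = -14 dBu. ✓

-18 dBu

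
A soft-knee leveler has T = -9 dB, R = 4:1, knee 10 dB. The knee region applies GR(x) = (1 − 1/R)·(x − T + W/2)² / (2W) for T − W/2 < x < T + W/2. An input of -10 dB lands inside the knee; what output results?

-10.6 dB

x − T + W/2 = -10 − (-9) + 5 = 4.
GR = (1 − 1/4) × 4² / 20 = 0.75 × 16 / 20 = 0.6 dB.
Output = -10 − 0.6 = -10.6 dB.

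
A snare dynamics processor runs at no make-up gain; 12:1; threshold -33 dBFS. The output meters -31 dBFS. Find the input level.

That's 2 dB above the -33 dBFS threshold.
Input overshoot = R × output overshoot = 24 dB → input = -33 + 24 = -9 dBFS.

-9 dBFS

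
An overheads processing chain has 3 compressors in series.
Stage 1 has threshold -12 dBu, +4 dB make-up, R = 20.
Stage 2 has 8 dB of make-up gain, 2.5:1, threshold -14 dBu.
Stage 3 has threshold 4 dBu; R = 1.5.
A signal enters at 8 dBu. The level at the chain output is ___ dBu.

-3.2 dBu

Stage 1: overshoot 20 dB → 20/20 = 1 dB → -11 dBu; +4 dB make-up → -7 dBu.
Stage 2: overshoot 7 dB → 7/2.5 = 2.8 dB → -11.2 dBu; +8 dB make-up → -3.2 dBu.
Stage 3: -3.2 dBu is at or below the 4 dBu threshold — no compression; output -3.2 dBu.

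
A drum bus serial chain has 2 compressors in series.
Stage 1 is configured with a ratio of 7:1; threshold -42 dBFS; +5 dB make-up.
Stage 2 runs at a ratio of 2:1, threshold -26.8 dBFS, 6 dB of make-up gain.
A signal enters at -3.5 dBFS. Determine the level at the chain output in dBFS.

Stage 1: overshoot 38.5 dB → 38.5/7 = 5.5 dB → -36.5 dBFS; +5 dB make-up → -31.5 dBFS.
Stage 2: below threshold (-31.5 ≤ -26.8); passes unchanged; make-up brings it to -25.5 dBFS.

-25.5 dBFS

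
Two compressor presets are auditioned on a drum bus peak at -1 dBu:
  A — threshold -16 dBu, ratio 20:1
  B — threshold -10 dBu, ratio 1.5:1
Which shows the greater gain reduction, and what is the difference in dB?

A: overshoot 15 dB → output overshoot 0.75 dB → GR 14.25 dB.
B: overshoot 9 dB → output overshoot 6 dB → GR 3 dB.
A applies 11.25 dB more gain reduction.

A, by 11.25 dB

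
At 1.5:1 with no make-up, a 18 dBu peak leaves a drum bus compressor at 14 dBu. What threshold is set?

Gain reduction = 18 − 14 = 4 dB; output overshoot = GR / (R − 1) = 4 / 0.5 = 8 dB.
Threshold = output − output overshoot = 14 − 8 = 6 dBu.

6 dBu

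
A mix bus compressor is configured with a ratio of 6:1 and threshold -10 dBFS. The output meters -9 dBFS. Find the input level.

-4 dBFS

The compressed level sits -9 − (-10) = 1 dB over threshold.
Input overshoot = R × output overshoot = 6 dB → input = -10 + 6 = -4 dBFS.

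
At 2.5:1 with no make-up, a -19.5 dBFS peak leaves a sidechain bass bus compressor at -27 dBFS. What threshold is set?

Let T be the threshold. Output overshoot = (input overshoot)/R, so -27 − T = (-19.5 − T)/2.5.
2.5·(-27 − T) = -19.5 − T → 1.5·T = -67.5 − (-19.5) = -48.
T = -48/1.5 = -32 dBFS.

-32 dBFS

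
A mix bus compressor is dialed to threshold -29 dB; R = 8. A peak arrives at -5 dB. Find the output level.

-26 dB

-5 dB sits 24 dB over threshold.
8:1 compression reduces that to 24/8 = 3 dB over.
So the level is -29 + 3 = -26 dB.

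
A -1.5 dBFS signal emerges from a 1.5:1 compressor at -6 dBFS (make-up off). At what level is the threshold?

-15 dBFS

Let T be the threshold. Output overshoot = (input overshoot)/R, so -6 − T = (-1.5 − T)/1.5.
1.5·(-6 − T) = -1.5 − T → 0.5·T = -9 − (-1.5) = -7.5.
T = -7.5/0.5 = -15 dBFS.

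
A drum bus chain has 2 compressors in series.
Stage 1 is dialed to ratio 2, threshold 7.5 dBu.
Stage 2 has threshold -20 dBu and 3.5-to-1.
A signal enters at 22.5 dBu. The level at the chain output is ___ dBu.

-10 dBu

Stage 1: 15 dB above 7.5 dBu, reduced 2:1 to 7.5 dB above → 15 dBu.
Stage 2: overshoot 35 dB → 35/3.5 = 10 dB → -10 dBu.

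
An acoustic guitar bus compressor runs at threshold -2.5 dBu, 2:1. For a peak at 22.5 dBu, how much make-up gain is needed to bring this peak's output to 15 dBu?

5 dB

The peak compresses to -2.5 + 25/2 = 10 dBu.
To reach 15 dBu requires 15 − 10 = 5 dB of make-up.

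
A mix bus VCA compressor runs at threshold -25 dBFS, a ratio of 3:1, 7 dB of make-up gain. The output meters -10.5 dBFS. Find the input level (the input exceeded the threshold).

Before make-up, the level was -10.5 − 7 = -17.5 dBFS.
The compressed level sits -17.5 − (-25) = 7.5 dB over threshold.
Undo the ratio: input overshoot = 7.5 × 3 = 22.5 dB, giving input = -2.5 dBFS.

-2.5 dBFS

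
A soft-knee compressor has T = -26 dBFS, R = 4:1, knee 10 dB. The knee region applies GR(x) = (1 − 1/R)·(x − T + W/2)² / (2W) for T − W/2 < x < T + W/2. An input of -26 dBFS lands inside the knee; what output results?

x − T + W/2 = -26 − (-26) + 5 = 5.
GR = (1 − 1/4) × 5² / 20 = 0.75 × 25 / 20 = 0.9375 dB.
Output = -26 − 0.9375 = -26.9375 dBFS.

-26.9375 dBFS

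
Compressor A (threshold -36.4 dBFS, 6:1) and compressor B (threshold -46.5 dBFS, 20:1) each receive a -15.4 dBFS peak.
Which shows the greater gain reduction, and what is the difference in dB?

B, by 12.045 dB

A: overshoot 21 dB → output overshoot 3.5 dB → GR 17.5 dB.
B: overshoot 31.1 dB → output overshoot 1.555 dB → GR 29.545 dB.
B reduces 12.045 dB more.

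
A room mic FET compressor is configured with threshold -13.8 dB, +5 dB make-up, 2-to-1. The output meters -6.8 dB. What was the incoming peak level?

-9.8 dB

Before make-up, the level was -6.8 − 5 = -11.8 dB.
The compressed level sits -11.8 − (-13.8) = 2 dB over threshold.
Undo the ratio: input overshoot = 2 × 2 = 4 dB, giving input = -9.8 dB.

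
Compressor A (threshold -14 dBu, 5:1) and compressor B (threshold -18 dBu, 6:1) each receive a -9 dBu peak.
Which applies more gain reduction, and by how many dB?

B, by 3.5 dB

A: 5 dB over, compressed to 1 dB over, so 4 dB of GR.
B: 9 dB over, compressed to 1.5 dB over, so 7.5 dB of GR.
B applies 3.5 dB more gain reduction.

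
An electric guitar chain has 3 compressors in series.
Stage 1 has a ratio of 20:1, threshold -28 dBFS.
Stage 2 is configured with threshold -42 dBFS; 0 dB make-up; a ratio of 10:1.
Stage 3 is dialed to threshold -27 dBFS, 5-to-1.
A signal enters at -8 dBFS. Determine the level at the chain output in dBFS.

Stage 1: overshoot 20 dB → 20/20 = 1 dB → -27 dBFS.
Stage 2: 15 dB above -42 dBFS, reduced 10:1 to 1.5 dB above → -40.5 dBFS.
Stage 3: -40.5 dBFS ≤ -27 dBFS, so stage 3 doesn't engage; output -40.5 dBFS.

-40.5 dBFS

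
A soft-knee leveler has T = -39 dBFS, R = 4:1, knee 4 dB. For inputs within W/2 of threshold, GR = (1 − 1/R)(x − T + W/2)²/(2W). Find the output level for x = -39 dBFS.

-39.375 dBFS

x − T + W/2 = -39 − (-39) + 2 = 2.
GR = (1 − 1/4) × 2² / 8 = 0.75 × 4 / 8 = 0.375 dB.
Output = -39 − 0.375 = -39.375 dBFS.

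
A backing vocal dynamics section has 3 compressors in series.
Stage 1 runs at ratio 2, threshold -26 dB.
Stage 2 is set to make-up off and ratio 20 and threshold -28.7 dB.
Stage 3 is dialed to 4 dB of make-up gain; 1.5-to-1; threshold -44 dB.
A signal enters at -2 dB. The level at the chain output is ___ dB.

Stage 1: -2 dB is 24 dB over -26 dB; at 2:1 that becomes 12 dB over, giving -14 dB.
Stage 2: overshoot 14.7 dB → 14.7/20 = 0.735 dB → -27.965 dB.
Stage 3: -27.965 dB is 16.035 dB over -44 dB; at 1.5:1 that becomes 10.69 dB over, giving -33.31 dB; +4 dB make-up → -29.31 dB.

-29.31 dB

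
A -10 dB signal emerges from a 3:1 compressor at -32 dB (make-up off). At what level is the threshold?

-43 dB

Input is 33 dB above T (since output overshoot × R = input overshoot: (-32 − T)·3 = -10 − T gives T = -43 dB).
Check: -43 + (-10 − (-43))/3 = -43 + 11 = -32 dB. ✓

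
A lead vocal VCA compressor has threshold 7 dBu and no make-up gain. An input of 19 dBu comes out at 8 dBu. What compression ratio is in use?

Input overshoot = 19 − 7 = 12 dB; output overshoot = 8 − 7 = 1 dB.
Ratio = 12 / 1 = 12.

12:1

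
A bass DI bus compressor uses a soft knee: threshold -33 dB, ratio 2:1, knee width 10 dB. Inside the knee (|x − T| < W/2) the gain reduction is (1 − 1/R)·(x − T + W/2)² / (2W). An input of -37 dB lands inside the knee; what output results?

x − T + W/2 = -37 − (-33) + 5 = 1.
GR = (1 − 1/2) × 1² / 20 = 0.5 × 1 / 20 = 0.025 dB.
Output = -37 − 0.025 = -37.025 dB.

-37.025 dB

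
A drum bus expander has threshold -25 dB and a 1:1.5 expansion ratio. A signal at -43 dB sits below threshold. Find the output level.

-52 dB

The input is 18 dB below the -25 dB threshold.
A 1:1.5 expander multiplies undershoot by 1.5: 18 × 1.5 = 27 dB below threshold.
Output = -25 − 27 = -52 dB.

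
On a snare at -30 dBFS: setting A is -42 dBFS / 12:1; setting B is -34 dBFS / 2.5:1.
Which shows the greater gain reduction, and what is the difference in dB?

A, by 8.6 dB

A: GR = 12 − 12/12 = 11 dB.
B: GR = 4 − 4/2.5 = 2.4 dB.
Difference: 8.6 dB in favour of A.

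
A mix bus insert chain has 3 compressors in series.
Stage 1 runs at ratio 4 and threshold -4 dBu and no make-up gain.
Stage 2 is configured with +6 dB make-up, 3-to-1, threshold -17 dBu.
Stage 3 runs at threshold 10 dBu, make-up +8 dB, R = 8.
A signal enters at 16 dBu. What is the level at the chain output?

3 dBu

Stage 1: 20 dB above -4 dBu, reduced 4:1 to 5 dB above → 1 dBu.
Stage 2: overshoot 18 dB → 18/3 = 6 dB → -11 dBu; +6 dB make-up → -5 dBu.
Stage 3: -5 dBu ≤ 10 dBu, so stage 3 doesn't engage; make-up brings it to 3 dBu.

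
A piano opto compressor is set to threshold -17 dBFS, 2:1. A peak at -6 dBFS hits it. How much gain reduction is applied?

5.5 dB

The signal is 11 dB above threshold.
A 2:1 ratio leaves 5.5 dB of that excess.
So the signal is attenuated by 11 − 5.5 = 5.5 dB.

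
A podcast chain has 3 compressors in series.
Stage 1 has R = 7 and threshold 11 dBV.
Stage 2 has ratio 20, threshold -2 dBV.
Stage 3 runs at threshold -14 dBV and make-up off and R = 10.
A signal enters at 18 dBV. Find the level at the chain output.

Stage 1: 7 dB above 11 dBV, reduced 7:1 to 1 dB above → 12 dBV.
Stage 2: 12 dBV is 14 dB over -2 dBV; at 20:1 that becomes 0.7 dB over, giving -1.3 dBV.
Stage 3: 12.7 dB above -14 dBV, reduced 10:1 to 1.27 dB above → -12.73 dBV.

-12.73 dBV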